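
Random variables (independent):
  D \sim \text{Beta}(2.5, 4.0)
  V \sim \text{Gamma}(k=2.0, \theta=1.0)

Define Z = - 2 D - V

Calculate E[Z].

E[Z] = -2*E[D] - 1*E[V]
E[D] = 0.38461538
E[V] = 2
E[Z] = -2*0.38461538 - 1*2 = -2.7692308

-2.7692308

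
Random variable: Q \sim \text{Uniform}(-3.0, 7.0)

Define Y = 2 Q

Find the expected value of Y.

For Y = 2Q:
E[Y] = 2 * E[Q]
E[Q] = (-3 + 7)/2 = 2
E[Y] = 2 * 2 = 4

4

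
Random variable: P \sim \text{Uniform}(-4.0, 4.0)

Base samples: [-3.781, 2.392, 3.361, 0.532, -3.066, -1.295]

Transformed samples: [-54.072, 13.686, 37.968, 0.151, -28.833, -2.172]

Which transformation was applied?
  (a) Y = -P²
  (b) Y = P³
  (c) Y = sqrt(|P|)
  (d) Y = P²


Checking option (b) Y = P³:
  P = -3.781 -> Y = -54.072 ✓
  P = 2.392 -> Y = 13.686 ✓
  P = 3.361 -> Y = 37.968 ✓
All samples match this transformation.

(b) P³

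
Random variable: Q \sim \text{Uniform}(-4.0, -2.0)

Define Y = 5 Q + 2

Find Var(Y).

For Y = aQ + b: Var(Y) = a² * Var(Q)
Var(Q) = (-2 + 4)^2/12 = 0.33333333
Var(Y) = 5² * 0.33333333 = 25 * 0.33333333 = 8.3333333

8.3333333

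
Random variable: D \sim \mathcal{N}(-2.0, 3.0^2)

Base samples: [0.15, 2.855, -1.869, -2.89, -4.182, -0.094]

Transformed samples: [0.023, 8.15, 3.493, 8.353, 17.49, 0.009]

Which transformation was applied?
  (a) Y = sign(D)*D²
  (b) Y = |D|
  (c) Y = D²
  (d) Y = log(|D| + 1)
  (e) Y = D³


Checking option (c) Y = D²:
  D = 0.15 -> Y = 0.023 ✓
  D = 2.855 -> Y = 8.15 ✓
  D = -1.869 -> Y = 3.493 ✓
All samples match this transformation.

(c) D²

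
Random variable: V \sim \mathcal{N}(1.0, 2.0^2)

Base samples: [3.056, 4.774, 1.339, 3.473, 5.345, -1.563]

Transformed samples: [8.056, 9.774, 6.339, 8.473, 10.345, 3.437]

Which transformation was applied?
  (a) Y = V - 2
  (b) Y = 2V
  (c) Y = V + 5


Checking option (c) Y = V + 5:
  V = 3.056 -> Y = 8.056 ✓
  V = 4.774 -> Y = 9.774 ✓
  V = 1.339 -> Y = 6.339 ✓
All samples match this transformation.

(c) V + 5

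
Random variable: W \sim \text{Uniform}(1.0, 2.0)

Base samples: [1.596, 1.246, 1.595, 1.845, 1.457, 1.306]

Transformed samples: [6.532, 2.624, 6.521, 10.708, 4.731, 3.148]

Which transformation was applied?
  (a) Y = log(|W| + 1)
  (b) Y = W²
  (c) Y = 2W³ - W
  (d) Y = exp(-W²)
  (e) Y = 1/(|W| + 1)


Checking option (c) Y = 2W³ - W:
  W = 1.596 -> Y = 6.532 ✓
  W = 1.246 -> Y = 2.624 ✓
  W = 1.595 -> Y = 6.521 ✓
All samples match this transformation.

(c) 2W³ - W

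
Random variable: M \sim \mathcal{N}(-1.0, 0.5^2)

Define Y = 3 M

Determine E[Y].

For Y = 3M:
E[Y] = 3 * E[M]
E[M] = -1.0 = -1
E[Y] = 3 * (-1) = -3

-3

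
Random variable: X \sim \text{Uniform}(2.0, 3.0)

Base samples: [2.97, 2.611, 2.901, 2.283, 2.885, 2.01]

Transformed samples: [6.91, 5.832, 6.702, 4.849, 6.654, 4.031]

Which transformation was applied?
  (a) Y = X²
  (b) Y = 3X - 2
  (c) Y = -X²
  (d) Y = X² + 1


Checking option (b) Y = 3X - 2:
  X = 2.97 -> Y = 6.91 ✓
  X = 2.611 -> Y = 5.832 ✓
  X = 2.901 -> Y = 6.702 ✓
All samples match this transformation.

(b) 3X - 2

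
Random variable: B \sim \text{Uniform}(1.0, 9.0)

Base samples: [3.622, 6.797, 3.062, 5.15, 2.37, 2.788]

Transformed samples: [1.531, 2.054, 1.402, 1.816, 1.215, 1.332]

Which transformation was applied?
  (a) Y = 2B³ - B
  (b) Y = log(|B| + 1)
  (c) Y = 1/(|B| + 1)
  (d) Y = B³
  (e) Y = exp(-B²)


Checking option (b) Y = log(|B| + 1):
  B = 3.622 -> Y = 1.531 ✓
  B = 6.797 -> Y = 2.054 ✓
  B = 3.062 -> Y = 1.402 ✓
All samples match this transformation.

(b) log(|B| + 1)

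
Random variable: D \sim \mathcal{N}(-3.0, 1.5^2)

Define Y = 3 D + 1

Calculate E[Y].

For Y = 3D + 1:
E[Y] = 3 * E[D] + 1
E[D] = -3.0 = -3
E[Y] = 3 * (-3) + 1 = -8

-8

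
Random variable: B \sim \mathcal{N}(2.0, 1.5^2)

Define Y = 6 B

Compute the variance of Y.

For Y = aB + b: Var(Y) = a² * Var(B)
Var(B) = 1.5^2 = 2.25
Var(Y) = 6² * 2.25 = 36 * 2.25 = 81

81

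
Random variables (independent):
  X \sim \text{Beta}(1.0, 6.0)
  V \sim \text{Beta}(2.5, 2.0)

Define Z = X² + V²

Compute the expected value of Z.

E[Z] = E[X²] + E[V²]
E[X²] = Var(X) + E[X]² = 0.015306122 + 0.020408163 = 0.035714286
E[V²] = Var(V) + E[V]² = 0.044893378 + 0.30864198 = 0.35353535
E[Z] = 0.035714286 + 0.35353535 = 0.38924964

0.38924964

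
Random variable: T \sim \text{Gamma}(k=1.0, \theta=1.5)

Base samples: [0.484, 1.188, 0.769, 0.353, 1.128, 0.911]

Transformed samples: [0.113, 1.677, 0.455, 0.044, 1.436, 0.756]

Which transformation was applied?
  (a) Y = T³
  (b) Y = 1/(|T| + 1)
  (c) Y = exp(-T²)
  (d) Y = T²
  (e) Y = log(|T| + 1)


Checking option (a) Y = T³:
  T = 0.484 -> Y = 0.113 ✓
  T = 1.188 -> Y = 1.677 ✓
  T = 0.769 -> Y = 0.455 ✓
All samples match this transformation.

(a) T³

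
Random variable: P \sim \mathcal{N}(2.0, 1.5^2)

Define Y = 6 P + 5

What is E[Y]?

For Y = 6P + 5:
E[Y] = 6 * E[P] + 5
E[P] = 2.0 = 2
E[Y] = 6 * 2 + 5 = 17

17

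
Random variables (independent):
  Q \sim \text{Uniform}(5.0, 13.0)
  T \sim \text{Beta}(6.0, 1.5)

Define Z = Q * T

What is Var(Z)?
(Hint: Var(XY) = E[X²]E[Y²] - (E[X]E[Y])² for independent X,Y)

Var(XY) = E[X²]E[Y²] - (E[X]E[Y])²
E[Q] = 9, Var(Q) = 5.3333333
E[T] = 0.8, Var(T) = 0.018823529
E[Q²] = 5.3333333 + 9² = 86.333333
E[T²] = 0.018823529 + 0.8² = 0.65882353
Var(Z) = 86.333333*0.65882353 - (9*0.8)²
= 56.878431 - 51.84 = 5.0384314

5.0384314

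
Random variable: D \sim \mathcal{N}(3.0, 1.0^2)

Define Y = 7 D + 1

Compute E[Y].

For Y = 7D + 1:
E[Y] = 7 * E[D] + 1
E[D] = 3.0 = 3
E[Y] = 7 * 3 + 1 = 22

22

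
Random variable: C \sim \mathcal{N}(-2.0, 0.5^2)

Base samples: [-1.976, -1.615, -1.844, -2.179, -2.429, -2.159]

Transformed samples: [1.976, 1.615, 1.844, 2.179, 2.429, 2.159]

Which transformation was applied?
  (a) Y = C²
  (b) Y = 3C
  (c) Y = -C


Checking option (c) Y = -C:
  C = -1.976 -> Y = 1.976 ✓
  C = -1.615 -> Y = 1.615 ✓
  C = -1.844 -> Y = 1.844 ✓
All samples match this transformation.

(c) -C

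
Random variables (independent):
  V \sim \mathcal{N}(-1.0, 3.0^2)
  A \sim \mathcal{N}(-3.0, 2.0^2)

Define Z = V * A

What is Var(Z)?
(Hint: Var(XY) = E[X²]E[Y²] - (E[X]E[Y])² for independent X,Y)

Var(XY) = E[X²]E[Y²] - (E[X]E[Y])²
E[V] = -1, Var(V) = 9
E[A] = -3, Var(A) = 4
E[V²] = 9 + (-1)² = 10
E[A²] = 4 + (-3)² = 13
Var(Z) = 10*13 - (-1*(-3))²
= 130 - 9 = 121

121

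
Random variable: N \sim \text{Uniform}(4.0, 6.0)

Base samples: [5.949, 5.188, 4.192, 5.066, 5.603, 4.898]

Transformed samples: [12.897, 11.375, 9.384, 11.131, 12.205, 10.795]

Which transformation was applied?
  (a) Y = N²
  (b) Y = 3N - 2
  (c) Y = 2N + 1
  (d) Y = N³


Checking option (c) Y = 2N + 1:
  N = 5.949 -> Y = 12.897 ✓
  N = 5.188 -> Y = 11.375 ✓
  N = 4.192 -> Y = 9.384 ✓
All samples match this transformation.

(c) 2N + 1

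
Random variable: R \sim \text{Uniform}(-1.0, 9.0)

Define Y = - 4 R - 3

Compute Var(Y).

For Y = aR + b: Var(Y) = a² * Var(R)
Var(R) = (9 + 1)^2/12 = 8.3333333
Var(Y) = (-4)² * 8.3333333 = 16 * 8.3333333 = 133.33333

133.33333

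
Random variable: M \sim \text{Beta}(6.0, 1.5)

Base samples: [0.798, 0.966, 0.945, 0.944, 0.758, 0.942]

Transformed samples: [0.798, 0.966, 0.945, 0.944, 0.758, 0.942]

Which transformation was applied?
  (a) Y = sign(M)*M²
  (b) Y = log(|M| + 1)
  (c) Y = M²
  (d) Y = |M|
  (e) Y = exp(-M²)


Checking option (d) Y = |M|:
  M = 0.798 -> Y = 0.798 ✓
  M = 0.966 -> Y = 0.966 ✓
  M = 0.945 -> Y = 0.945 ✓
All samples match this transformation.

(d) |M|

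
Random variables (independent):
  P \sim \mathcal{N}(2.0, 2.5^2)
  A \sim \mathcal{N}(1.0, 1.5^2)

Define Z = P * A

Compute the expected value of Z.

For independent RVs: E[XY] = E[X]*E[Y]
E[P] = 2
E[A] = 1
E[Z] = 2 * 1 = 2

2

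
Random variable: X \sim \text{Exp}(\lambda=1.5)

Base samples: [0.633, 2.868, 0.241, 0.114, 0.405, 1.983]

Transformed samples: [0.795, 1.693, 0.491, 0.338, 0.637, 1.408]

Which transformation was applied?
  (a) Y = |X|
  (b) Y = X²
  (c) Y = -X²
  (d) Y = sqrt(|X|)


Checking option (d) Y = sqrt(|X|):
  X = 0.633 -> Y = 0.795 ✓
  X = 2.868 -> Y = 1.693 ✓
  X = 0.241 -> Y = 0.491 ✓
All samples match this transformation.

(d) sqrt(|X|)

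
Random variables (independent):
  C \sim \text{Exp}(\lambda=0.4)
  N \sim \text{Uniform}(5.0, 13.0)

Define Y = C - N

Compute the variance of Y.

For independent RVs: Var(aX + bY) = a²Var(X) + b²Var(Y)
Var(C) = 6.25
Var(N) = 5.3333333
Var(Y) = 1²*6.25 + (-1)²*5.3333333
= 1*6.25 + 1*5.3333333 = 11.583333

11.583333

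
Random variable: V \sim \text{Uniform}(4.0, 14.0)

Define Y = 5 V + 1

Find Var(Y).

For Y = aV + b: Var(Y) = a² * Var(V)
Var(V) = (14 - 4)^2/12 = 8.3333333
Var(Y) = 5² * 8.3333333 = 25 * 8.3333333 = 208.33333

208.33333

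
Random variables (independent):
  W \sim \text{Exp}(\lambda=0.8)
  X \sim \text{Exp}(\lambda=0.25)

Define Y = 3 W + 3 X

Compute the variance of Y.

For independent RVs: Var(aX + bY) = a²Var(X) + b²Var(Y)
Var(W) = 1.5625
Var(X) = 16
Var(Y) = 3²*1.5625 + 3²*16
= 9*1.5625 + 9*16 = 158.0625

158.0625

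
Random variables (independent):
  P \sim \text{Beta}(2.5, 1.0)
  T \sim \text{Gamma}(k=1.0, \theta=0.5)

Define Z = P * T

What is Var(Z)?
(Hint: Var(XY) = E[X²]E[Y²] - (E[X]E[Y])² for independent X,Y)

Var(XY) = E[X²]E[Y²] - (E[X]E[Y])²
E[P] = 0.71428571, Var(P) = 0.045351474
E[T] = 0.5, Var(T) = 0.25
E[P²] = 0.045351474 + 0.71428571² = 0.55555556
E[T²] = 0.25 + 0.5² = 0.5
Var(Z) = 0.55555556*0.5 - (0.71428571*0.5)²
= 0.27777778 - 0.12755102 = 0.15022676

0.15022676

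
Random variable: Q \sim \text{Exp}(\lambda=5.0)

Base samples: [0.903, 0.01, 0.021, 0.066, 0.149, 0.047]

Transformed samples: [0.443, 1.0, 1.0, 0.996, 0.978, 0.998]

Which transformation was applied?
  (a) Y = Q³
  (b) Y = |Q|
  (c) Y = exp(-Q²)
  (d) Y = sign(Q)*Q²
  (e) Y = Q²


Checking option (c) Y = exp(-Q²):
  Q = 0.903 -> Y = 0.443 ✓
  Q = 0.01 -> Y = 1.0 ✓
  Q = 0.021 -> Y = 1.0 ✓
All samples match this transformation.

(c) exp(-Q²)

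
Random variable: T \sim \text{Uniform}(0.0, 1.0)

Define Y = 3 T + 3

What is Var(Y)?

For Y = aT + b: Var(Y) = a² * Var(T)
Var(T) = (1 - 0)^2/12 = 0.083333333
Var(Y) = 3² * 0.083333333 = 9 * 0.083333333 = 0.75

0.75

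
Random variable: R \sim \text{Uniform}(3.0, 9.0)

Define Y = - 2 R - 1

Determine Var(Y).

For Y = aR + b: Var(Y) = a² * Var(R)
Var(R) = (9 - 3)^2/12 = 3
Var(Y) = (-2)² * 3 = 4 * 3 = 12

12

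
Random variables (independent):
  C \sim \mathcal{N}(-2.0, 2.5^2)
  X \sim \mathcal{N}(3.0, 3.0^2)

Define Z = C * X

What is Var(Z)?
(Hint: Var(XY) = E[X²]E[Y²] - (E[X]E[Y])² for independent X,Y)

Var(XY) = E[X²]E[Y²] - (E[X]E[Y])²
E[C] = -2, Var(C) = 6.25
E[X] = 3, Var(X) = 9
E[C²] = 6.25 + (-2)² = 10.25
E[X²] = 9 + 3² = 18
Var(Z) = 10.25*18 - (-2*3)²
= 184.5 - 36 = 148.5

148.5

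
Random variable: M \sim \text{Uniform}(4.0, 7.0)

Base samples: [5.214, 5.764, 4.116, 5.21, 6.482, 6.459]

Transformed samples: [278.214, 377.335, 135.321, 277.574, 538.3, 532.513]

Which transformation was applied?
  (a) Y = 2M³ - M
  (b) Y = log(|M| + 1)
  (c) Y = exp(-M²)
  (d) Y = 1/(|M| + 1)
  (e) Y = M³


Checking option (a) Y = 2M³ - M:
  M = 5.214 -> Y = 278.214 ✓
  M = 5.764 -> Y = 377.335 ✓
  M = 4.116 -> Y = 135.321 ✓
All samples match this transformation.

(a) 2M³ - M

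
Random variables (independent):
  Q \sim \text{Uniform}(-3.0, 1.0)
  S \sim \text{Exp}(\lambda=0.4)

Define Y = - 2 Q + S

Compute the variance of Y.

For independent RVs: Var(aX + bY) = a²Var(X) + b²Var(Y)
Var(Q) = 1.3333333
Var(S) = 6.25
Var(Y) = (-2)²*1.3333333 + 1²*6.25
= 4*1.3333333 + 1*6.25 = 11.583333

11.583333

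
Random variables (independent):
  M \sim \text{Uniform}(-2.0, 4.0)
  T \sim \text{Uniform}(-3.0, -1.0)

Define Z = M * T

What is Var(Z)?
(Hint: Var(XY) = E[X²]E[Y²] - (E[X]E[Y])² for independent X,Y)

Var(XY) = E[X²]E[Y²] - (E[X]E[Y])²
E[M] = 1, Var(M) = 3
E[T] = -2, Var(T) = 0.33333333
E[M²] = 3 + 1² = 4
E[T²] = 0.33333333 + (-2)² = 4.3333333
Var(Z) = 4*4.3333333 - (1*(-2))²
= 17.333333 - 4 = 13.333333

13.333333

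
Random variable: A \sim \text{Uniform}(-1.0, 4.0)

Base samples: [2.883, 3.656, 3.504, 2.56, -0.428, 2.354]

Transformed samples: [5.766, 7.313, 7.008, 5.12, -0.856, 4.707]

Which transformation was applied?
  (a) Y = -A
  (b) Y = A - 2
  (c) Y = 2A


Checking option (c) Y = 2A:
  A = 2.883 -> Y = 5.766 ✓
  A = 3.656 -> Y = 7.313 ✓
  A = 3.504 -> Y = 7.008 ✓
All samples match this transformation.

(c) 2A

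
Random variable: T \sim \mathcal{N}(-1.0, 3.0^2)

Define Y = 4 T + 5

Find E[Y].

For Y = 4T + 5:
E[Y] = 4 * E[T] + 5
E[T] = -1.0 = -1
E[Y] = 4 * (-1) + 5 = 1

1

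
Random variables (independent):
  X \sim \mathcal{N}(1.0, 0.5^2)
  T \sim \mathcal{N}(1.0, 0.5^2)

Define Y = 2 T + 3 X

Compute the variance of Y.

For independent RVs: Var(aX + bY) = a²Var(X) + b²Var(Y)
Var(X) = 0.25
Var(T) = 0.25
Var(Y) = 3²*0.25 + 2²*0.25
= 9*0.25 + 4*0.25 = 3.25

3.25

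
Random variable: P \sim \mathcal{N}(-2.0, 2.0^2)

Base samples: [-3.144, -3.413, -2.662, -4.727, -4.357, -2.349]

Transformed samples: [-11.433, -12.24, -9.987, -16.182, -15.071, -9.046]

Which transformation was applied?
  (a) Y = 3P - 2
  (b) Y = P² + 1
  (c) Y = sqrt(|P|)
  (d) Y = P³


Checking option (a) Y = 3P - 2:
  P = -3.144 -> Y = -11.433 ✓
  P = -3.413 -> Y = -12.24 ✓
  P = -2.662 -> Y = -9.987 ✓
All samples match this transformation.

(a) 3P - 2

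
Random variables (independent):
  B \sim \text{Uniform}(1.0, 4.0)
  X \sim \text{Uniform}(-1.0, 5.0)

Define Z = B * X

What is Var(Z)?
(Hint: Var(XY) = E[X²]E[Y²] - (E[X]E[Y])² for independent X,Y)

Var(XY) = E[X²]E[Y²] - (E[X]E[Y])²
E[B] = 2.5, Var(B) = 0.75
E[X] = 2, Var(X) = 3
E[B²] = 0.75 + 2.5² = 7
E[X²] = 3 + 2² = 7
Var(Z) = 7*7 - (2.5*2)²
= 49 - 25 = 24

24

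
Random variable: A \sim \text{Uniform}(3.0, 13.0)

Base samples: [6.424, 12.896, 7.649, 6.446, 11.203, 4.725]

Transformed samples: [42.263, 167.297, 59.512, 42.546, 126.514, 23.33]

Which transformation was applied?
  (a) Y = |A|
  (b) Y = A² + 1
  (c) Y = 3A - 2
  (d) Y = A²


Checking option (b) Y = A² + 1:
  A = 6.424 -> Y = 42.263 ✓
  A = 12.896 -> Y = 167.297 ✓
  A = 7.649 -> Y = 59.512 ✓
All samples match this transformation.

(b) A² + 1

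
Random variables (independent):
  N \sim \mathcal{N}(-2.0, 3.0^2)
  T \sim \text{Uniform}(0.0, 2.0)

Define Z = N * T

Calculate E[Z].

For independent RVs: E[XY] = E[X]*E[Y]
E[N] = -2
E[T] = 1
E[Z] = -2 * 1 = -2

-2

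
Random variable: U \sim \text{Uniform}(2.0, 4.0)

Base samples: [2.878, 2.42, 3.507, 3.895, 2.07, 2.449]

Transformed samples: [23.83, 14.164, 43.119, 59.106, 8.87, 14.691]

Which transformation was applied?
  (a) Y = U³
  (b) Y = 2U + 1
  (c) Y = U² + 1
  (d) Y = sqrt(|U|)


Checking option (a) Y = U³:
  U = 2.878 -> Y = 23.83 ✓
  U = 2.42 -> Y = 14.164 ✓
  U = 3.507 -> Y = 43.119 ✓
All samples match this transformation.

(a) U³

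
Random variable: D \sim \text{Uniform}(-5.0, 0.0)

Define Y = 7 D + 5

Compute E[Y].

For Y = 7D + 5:
E[Y] = 7 * E[D] + 5
E[D] = (-5 + 0)/2 = -2.5
E[Y] = 7 * (-2.5) + 5 = -12.5

-12.5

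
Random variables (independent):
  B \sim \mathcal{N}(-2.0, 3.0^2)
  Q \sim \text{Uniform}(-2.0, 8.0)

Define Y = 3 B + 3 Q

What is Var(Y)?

For independent RVs: Var(aX + bY) = a²Var(X) + b²Var(Y)
Var(B) = 9
Var(Q) = 8.3333333
Var(Y) = 3²*9 + 3²*8.3333333
= 9*9 + 9*8.3333333 = 156

156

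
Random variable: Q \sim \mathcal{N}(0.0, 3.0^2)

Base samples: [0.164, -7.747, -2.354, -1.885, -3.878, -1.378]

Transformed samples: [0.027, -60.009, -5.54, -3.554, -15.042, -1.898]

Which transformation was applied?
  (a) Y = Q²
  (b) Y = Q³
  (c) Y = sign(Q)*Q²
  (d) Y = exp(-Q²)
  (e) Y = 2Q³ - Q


Checking option (c) Y = sign(Q)*Q²:
  Q = 0.164 -> Y = 0.027 ✓
  Q = -7.747 -> Y = -60.009 ✓
  Q = -2.354 -> Y = -5.54 ✓
All samples match this transformation.

(c) sign(Q)*Q²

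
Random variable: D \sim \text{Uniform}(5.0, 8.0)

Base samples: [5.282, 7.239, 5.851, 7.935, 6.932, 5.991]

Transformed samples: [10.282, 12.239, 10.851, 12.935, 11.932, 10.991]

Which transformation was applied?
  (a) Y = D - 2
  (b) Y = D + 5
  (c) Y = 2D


Checking option (b) Y = D + 5:
  D = 5.282 -> Y = 10.282 ✓
  D = 7.239 -> Y = 12.239 ✓
  D = 5.851 -> Y = 10.851 ✓
All samples match this transformation.

(b) D + 5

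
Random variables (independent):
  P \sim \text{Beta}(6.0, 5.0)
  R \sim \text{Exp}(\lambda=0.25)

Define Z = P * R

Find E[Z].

For independent RVs: E[XY] = E[X]*E[Y]
E[P] = 0.54545455
E[R] = 4
E[Z] = 0.54545455 * 4 = 2.1818182

2.1818182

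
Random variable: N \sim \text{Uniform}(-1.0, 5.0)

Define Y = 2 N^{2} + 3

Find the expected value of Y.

E[Y] = 2*E[N²] + 3
E[N] = 2
E[N²] = Var(N) + (E[N])² = 3 + 4 = 7
E[Y] = 2*7 + 3 = 17

17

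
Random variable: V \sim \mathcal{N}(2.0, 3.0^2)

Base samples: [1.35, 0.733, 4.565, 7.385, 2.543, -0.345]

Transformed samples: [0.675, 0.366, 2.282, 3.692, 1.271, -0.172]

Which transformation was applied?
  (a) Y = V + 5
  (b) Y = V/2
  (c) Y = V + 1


Checking option (b) Y = V/2:
  V = 1.35 -> Y = 0.675 ✓
  V = 0.733 -> Y = 0.366 ✓
  V = 4.565 -> Y = 2.282 ✓
All samples match this transformation.

(b) V/2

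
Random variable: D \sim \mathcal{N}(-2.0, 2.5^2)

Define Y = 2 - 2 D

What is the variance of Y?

For Y = aD + b: Var(Y) = a² * Var(D)
Var(D) = 2.5^2 = 6.25
Var(Y) = (-2)² * 6.25 = 4 * 6.25 = 25

25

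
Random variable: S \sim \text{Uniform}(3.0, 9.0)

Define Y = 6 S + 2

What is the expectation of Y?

For Y = 6S + 2:
E[Y] = 6 * E[S] + 2
E[S] = (3 + 9)/2 = 6
E[Y] = 6 * 6 + 2 = 38

38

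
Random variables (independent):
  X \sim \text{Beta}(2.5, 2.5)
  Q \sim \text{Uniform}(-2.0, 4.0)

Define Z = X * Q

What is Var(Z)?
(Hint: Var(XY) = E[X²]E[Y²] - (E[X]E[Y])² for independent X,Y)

Var(XY) = E[X²]E[Y²] - (E[X]E[Y])²
E[X] = 0.5, Var(X) = 0.041666667
E[Q] = 1, Var(Q) = 3
E[X²] = 0.041666667 + 0.5² = 0.29166667
E[Q²] = 3 + 1² = 4
Var(Z) = 0.29166667*4 - (0.5*1)²
= 1.1666667 - 0.25 = 0.91666667

0.91666667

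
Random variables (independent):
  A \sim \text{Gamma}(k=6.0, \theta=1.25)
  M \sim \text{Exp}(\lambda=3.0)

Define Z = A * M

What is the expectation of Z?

For independent RVs: E[XY] = E[X]*E[Y]
E[A] = 7.5
E[M] = 0.33333333
E[Z] = 7.5 * 0.33333333 = 2.5

2.5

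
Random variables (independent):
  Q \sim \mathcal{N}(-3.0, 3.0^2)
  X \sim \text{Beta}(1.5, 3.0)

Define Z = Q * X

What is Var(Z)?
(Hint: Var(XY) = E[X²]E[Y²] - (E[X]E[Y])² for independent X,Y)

Var(XY) = E[X²]E[Y²] - (E[X]E[Y])²
E[Q] = -3, Var(Q) = 9
E[X] = 0.33333333, Var(X) = 0.04040404
E[Q²] = 9 + (-3)² = 18
E[X²] = 0.04040404 + 0.33333333² = 0.15151515
Var(Z) = 18*0.15151515 - (-3*0.33333333)²
= 2.7272727 - 1 = 1.7272727

1.7272727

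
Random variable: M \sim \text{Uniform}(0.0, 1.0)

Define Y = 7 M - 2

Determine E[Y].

For Y = 7M - 2:
E[Y] = 7 * E[M] - 2
E[M] = (0 + 1)/2 = 0.5
E[Y] = 7 * 0.5 - 2 = 1.5

1.5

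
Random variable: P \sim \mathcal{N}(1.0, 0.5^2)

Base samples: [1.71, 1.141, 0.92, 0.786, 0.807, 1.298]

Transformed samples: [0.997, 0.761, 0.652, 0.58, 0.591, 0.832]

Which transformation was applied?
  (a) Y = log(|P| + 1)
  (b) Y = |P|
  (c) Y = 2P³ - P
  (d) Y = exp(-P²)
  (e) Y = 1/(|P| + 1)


Checking option (a) Y = log(|P| + 1):
  P = 1.71 -> Y = 0.997 ✓
  P = 1.141 -> Y = 0.761 ✓
  P = 0.92 -> Y = 0.652 ✓
All samples match this transformation.

(a) log(|P| + 1)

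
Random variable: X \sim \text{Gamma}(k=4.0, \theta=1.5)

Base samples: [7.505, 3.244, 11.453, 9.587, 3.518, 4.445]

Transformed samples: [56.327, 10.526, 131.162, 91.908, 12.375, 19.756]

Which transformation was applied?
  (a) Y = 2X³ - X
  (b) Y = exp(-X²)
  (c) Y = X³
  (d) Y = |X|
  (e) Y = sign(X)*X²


Checking option (e) Y = sign(X)*X²:
  X = 7.505 -> Y = 56.327 ✓
  X = 3.244 -> Y = 10.526 ✓
  X = 11.453 -> Y = 131.162 ✓
All samples match this transformation.

(e) sign(X)*X²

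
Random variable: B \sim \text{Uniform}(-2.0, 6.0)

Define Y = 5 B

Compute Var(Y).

For Y = aB + b: Var(Y) = a² * Var(B)
Var(B) = (6 + 2)^2/12 = 5.3333333
Var(Y) = 5² * 5.3333333 = 25 * 5.3333333 = 133.33333

133.33333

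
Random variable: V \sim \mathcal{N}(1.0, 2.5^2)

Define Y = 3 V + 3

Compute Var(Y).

For Y = aV + b: Var(Y) = a² * Var(V)
Var(V) = 2.5^2 = 6.25
Var(Y) = 3² * 6.25 = 9 * 6.25 = 56.25

56.25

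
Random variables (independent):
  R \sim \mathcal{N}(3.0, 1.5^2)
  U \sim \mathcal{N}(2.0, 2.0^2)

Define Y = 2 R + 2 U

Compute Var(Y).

For independent RVs: Var(aX + bY) = a²Var(X) + b²Var(Y)
Var(R) = 2.25
Var(U) = 4
Var(Y) = 2²*2.25 + 2²*4
= 4*2.25 + 4*4 = 25

25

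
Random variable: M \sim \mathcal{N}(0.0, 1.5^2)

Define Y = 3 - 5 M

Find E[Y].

For Y = -5M + 3:
E[Y] = -5 * E[M] + 3
E[M] = 0.0 = 0
E[Y] = -5 * 0 + 3 = 3

3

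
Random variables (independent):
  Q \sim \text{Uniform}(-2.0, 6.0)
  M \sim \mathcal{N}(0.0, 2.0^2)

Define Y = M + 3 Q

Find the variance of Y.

For independent RVs: Var(aX + bY) = a²Var(X) + b²Var(Y)
Var(Q) = 5.3333333
Var(M) = 4
Var(Y) = 3²*5.3333333 + 1²*4
= 9*5.3333333 + 1*4 = 52

52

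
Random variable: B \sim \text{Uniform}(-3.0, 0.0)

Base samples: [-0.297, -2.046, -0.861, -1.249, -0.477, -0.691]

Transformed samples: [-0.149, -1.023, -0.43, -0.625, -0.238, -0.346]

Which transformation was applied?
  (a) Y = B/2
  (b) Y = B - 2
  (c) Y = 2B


Checking option (a) Y = B/2:
  B = -0.297 -> Y = -0.149 ✓
  B = -2.046 -> Y = -1.023 ✓
  B = -0.861 -> Y = -0.43 ✓
All samples match this transformation.

(a) B/2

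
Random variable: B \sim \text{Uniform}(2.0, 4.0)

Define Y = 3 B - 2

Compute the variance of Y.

For Y = aB + b: Var(Y) = a² * Var(B)
Var(B) = (4 - 2)^2/12 = 0.33333333
Var(Y) = 3² * 0.33333333 = 9 * 0.33333333 = 3

3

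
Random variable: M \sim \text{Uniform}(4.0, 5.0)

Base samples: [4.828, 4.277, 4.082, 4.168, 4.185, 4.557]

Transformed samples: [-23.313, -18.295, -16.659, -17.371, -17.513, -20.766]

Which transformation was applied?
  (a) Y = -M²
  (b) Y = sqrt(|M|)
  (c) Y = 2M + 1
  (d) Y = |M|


Checking option (a) Y = -M²:
  M = 4.828 -> Y = -23.313 ✓
  M = 4.277 -> Y = -18.295 ✓
  M = 4.082 -> Y = -16.659 ✓
All samples match this transformation.

(a) -M²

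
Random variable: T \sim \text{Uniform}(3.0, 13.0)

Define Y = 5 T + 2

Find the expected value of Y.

For Y = 5T + 2:
E[Y] = 5 * E[T] + 2
E[T] = (3 + 13)/2 = 8
E[Y] = 5 * 8 + 2 = 42

42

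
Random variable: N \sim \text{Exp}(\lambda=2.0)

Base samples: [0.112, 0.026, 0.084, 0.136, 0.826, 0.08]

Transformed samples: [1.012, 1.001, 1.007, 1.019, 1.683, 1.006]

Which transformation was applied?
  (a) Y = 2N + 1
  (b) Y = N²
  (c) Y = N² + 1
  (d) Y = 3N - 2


Checking option (c) Y = N² + 1:
  N = 0.112 -> Y = 1.012 ✓
  N = 0.026 -> Y = 1.001 ✓
  N = 0.084 -> Y = 1.007 ✓
All samples match this transformation.

(c) N² + 1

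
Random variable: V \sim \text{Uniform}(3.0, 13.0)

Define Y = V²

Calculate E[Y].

E[V²] = Var(V) + (E[V])² = 8.3333333 + 64 = 72.333333

72.333333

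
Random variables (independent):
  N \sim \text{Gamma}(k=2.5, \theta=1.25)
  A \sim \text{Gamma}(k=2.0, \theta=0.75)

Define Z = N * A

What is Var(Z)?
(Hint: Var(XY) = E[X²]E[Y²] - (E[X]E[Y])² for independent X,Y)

Var(XY) = E[X²]E[Y²] - (E[X]E[Y])²
E[N] = 3.125, Var(N) = 3.90625
E[A] = 1.5, Var(A) = 1.125
E[N²] = 3.90625 + 3.125² = 13.671875
E[A²] = 1.125 + 1.5² = 3.375
Var(Z) = 13.671875*3.375 - (3.125*1.5)²
= 46.142578 - 21.972656 = 24.169922

24.169922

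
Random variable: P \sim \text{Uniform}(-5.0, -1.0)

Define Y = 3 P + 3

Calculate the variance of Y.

For Y = aP + b: Var(Y) = a² * Var(P)
Var(P) = (-1 + 5)^2/12 = 1.3333333
Var(Y) = 3² * 1.3333333 = 9 * 1.3333333 = 12

12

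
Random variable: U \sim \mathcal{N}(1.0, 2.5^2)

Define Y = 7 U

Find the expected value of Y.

For Y = 7U:
E[Y] = 7 * E[U]
E[U] = 1.0 = 1
E[Y] = 7 * 1 = 7

7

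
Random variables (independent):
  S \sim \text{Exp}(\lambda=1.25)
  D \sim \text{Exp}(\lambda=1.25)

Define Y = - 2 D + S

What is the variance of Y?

For independent RVs: Var(aX + bY) = a²Var(X) + b²Var(Y)
Var(S) = 0.64
Var(D) = 0.64
Var(Y) = 1²*0.64 + (-2)²*0.64
= 1*0.64 + 4*0.64 = 3.2

3.2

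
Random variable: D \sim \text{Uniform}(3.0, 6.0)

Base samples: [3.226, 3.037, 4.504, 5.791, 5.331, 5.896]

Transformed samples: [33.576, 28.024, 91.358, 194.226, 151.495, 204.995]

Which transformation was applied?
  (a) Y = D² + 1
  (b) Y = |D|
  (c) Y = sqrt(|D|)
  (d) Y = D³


Checking option (d) Y = D³:
  D = 3.226 -> Y = 33.576 ✓
  D = 3.037 -> Y = 28.024 ✓
  D = 4.504 -> Y = 91.358 ✓
All samples match this transformation.

(d) D³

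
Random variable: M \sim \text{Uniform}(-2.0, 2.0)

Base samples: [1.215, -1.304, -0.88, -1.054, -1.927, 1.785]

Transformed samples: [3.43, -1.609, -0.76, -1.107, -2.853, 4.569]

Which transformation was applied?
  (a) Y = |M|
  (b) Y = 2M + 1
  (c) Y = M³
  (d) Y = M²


Checking option (b) Y = 2M + 1:
  M = 1.215 -> Y = 3.43 ✓
  M = -1.304 -> Y = -1.609 ✓
  M = -0.88 -> Y = -0.76 ✓
All samples match this transformation.

(b) 2M + 1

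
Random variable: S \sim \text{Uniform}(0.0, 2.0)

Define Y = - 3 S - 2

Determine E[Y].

For Y = -3S - 2:
E[Y] = -3 * E[S] - 2
E[S] = (0 + 2)/2 = 1
E[Y] = -3 * 1 - 2 = -5

-5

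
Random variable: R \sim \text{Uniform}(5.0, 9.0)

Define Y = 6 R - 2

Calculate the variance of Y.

For Y = aR + b: Var(Y) = a² * Var(R)
Var(R) = (9 - 5)^2/12 = 1.3333333
Var(Y) = 6² * 1.3333333 = 36 * 1.3333333 = 48

48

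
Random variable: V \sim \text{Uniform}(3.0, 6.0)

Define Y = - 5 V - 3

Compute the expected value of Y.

For Y = -5V - 3:
E[Y] = -5 * E[V] - 3
E[V] = (3 + 6)/2 = 4.5
E[Y] = -5 * 4.5 - 3 = -25.5

-25.5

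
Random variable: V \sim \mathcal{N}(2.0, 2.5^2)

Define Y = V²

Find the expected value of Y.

Using E[X²] = Var(X) + (E[X])²:
E[V] = 2
Var(V) = 2.5^2 = 6.25
E[V²] = 6.25 + 2² = 6.25 + 4 = 10.25

10.25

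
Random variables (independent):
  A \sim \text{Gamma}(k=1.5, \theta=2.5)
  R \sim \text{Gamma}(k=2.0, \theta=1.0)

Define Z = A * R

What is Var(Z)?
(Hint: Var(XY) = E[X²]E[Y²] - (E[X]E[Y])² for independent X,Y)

Var(XY) = E[X²]E[Y²] - (E[X]E[Y])²
E[A] = 3.75, Var(A) = 9.375
E[R] = 2, Var(R) = 2
E[A²] = 9.375 + 3.75² = 23.4375
E[R²] = 2 + 2² = 6
Var(Z) = 23.4375*6 - (3.75*2)²
= 140.625 - 56.25 = 84.375

84.375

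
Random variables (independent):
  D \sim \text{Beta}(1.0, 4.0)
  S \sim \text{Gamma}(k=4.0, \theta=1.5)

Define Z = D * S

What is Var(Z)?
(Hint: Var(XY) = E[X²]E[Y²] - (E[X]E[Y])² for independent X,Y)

Var(XY) = E[X²]E[Y²] - (E[X]E[Y])²
E[D] = 0.2, Var(D) = 0.026666667
E[S] = 6, Var(S) = 9
E[D²] = 0.026666667 + 0.2² = 0.066666667
E[S²] = 9 + 6² = 45
Var(Z) = 0.066666667*45 - (0.2*6)²
= 3 - 1.44 = 1.56

1.56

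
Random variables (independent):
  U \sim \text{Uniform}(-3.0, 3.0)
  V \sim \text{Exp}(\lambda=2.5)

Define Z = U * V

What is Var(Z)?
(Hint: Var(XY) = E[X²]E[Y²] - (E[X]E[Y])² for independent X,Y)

Var(XY) = E[X²]E[Y²] - (E[X]E[Y])²
E[U] = 0, Var(U) = 3
E[V] = 0.4, Var(V) = 0.16
E[U²] = 3 + 0² = 3
E[V²] = 0.16 + 0.4² = 0.32
Var(Z) = 3*0.32 - (0*0.4)²
= 0.96 - 0 = 0.96

0.96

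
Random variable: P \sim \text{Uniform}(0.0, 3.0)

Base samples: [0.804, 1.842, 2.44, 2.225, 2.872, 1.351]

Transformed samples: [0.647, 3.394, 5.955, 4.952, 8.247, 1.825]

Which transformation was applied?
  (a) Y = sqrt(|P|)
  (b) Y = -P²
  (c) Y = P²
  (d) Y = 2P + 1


Checking option (c) Y = P²:
  P = 0.804 -> Y = 0.647 ✓
  P = 1.842 -> Y = 3.394 ✓
  P = 2.44 -> Y = 5.955 ✓
All samples match this transformation.

(c) P²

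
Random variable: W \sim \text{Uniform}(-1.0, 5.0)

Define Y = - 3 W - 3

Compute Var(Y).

For Y = aW + b: Var(Y) = a² * Var(W)
Var(W) = (5 + 1)^2/12 = 3
Var(Y) = (-3)² * 3 = 9 * 3 = 27

27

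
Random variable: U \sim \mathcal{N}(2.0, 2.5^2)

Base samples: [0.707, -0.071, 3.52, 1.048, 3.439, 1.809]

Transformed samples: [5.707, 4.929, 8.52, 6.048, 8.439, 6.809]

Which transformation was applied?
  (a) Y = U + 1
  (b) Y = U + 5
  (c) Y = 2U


Checking option (b) Y = U + 5:
  U = 0.707 -> Y = 5.707 ✓
  U = -0.071 -> Y = 4.929 ✓
  U = 3.52 -> Y = 8.52 ✓
All samples match this transformation.

(b) U + 5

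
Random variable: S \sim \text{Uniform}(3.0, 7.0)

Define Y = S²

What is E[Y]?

Using E[X²] = Var(X) + (E[X])²:
E[S] = 5
Var(S) = (7 - 3)^2/12 = 1.3333333
E[S²] = 1.3333333 + 5² = 1.3333333 + 25 = 26.333333

26.333333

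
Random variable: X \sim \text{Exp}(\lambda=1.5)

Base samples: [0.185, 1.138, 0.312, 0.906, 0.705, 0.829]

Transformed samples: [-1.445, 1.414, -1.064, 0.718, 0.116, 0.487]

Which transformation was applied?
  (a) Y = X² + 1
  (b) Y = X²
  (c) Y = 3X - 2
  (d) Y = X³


Checking option (c) Y = 3X - 2:
  X = 0.185 -> Y = -1.445 ✓
  X = 1.138 -> Y = 1.414 ✓
  X = 0.312 -> Y = -1.064 ✓
All samples match this transformation.

(c) 3X - 2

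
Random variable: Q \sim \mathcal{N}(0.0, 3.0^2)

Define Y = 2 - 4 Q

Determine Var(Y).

For Y = aQ + b: Var(Y) = a² * Var(Q)
Var(Q) = 3.0^2 = 9
Var(Y) = (-4)² * 9 = 16 * 9 = 144

144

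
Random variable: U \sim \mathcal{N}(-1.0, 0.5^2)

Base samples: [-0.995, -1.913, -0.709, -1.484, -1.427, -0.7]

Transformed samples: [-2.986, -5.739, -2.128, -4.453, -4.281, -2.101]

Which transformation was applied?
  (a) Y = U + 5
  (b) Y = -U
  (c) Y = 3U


Checking option (c) Y = 3U:
  U = -0.995 -> Y = -2.986 ✓
  U = -1.913 -> Y = -5.739 ✓
  U = -0.709 -> Y = -2.128 ✓
All samples match this transformation.

(c) 3U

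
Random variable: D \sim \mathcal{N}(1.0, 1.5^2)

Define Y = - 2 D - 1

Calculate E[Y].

For Y = -2D - 1:
E[Y] = -2 * E[D] - 1
E[D] = 1.0 = 1
E[Y] = -2 * 1 - 1 = -3

-3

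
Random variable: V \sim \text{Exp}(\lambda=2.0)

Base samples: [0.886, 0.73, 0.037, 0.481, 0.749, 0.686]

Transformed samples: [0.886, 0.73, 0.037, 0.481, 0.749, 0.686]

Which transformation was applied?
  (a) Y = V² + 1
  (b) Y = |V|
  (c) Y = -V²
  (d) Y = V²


Checking option (b) Y = |V|:
  V = 0.886 -> Y = 0.886 ✓
  V = 0.73 -> Y = 0.73 ✓
  V = 0.037 -> Y = 0.037 ✓
All samples match this transformation.

(b) |V|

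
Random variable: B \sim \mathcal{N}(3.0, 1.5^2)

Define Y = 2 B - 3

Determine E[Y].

For Y = 2B - 3:
E[Y] = 2 * E[B] - 3
E[B] = 3.0 = 3
E[Y] = 2 * 3 - 3 = 3

3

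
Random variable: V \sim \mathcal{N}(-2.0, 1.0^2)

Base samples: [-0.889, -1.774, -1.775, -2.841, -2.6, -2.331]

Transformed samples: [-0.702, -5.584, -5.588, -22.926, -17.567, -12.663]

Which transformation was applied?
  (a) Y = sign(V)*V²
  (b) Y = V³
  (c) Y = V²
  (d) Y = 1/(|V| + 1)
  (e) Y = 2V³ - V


Checking option (b) Y = V³:
  V = -0.889 -> Y = -0.702 ✓
  V = -1.774 -> Y = -5.584 ✓
  V = -1.775 -> Y = -5.588 ✓
All samples match this transformation.

(b) V³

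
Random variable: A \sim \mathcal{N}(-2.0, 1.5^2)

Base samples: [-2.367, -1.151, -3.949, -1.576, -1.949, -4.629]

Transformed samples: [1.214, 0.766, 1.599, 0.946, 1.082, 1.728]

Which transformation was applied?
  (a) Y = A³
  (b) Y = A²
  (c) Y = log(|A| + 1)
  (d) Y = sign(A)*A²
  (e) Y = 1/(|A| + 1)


Checking option (c) Y = log(|A| + 1):
  A = -2.367 -> Y = 1.214 ✓
  A = -1.151 -> Y = 0.766 ✓
  A = -3.949 -> Y = 1.599 ✓
All samples match this transformation.

(c) log(|A| + 1)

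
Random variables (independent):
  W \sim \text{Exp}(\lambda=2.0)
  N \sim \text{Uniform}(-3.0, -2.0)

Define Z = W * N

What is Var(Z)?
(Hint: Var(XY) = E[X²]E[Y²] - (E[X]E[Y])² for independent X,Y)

Var(XY) = E[X²]E[Y²] - (E[X]E[Y])²
E[W] = 0.5, Var(W) = 0.25
E[N] = -2.5, Var(N) = 0.083333333
E[W²] = 0.25 + 0.5² = 0.5
E[N²] = 0.083333333 + (-2.5)² = 6.3333333
Var(Z) = 0.5*6.3333333 - (0.5*(-2.5))²
= 3.1666667 - 1.5625 = 1.6041667

1.6041667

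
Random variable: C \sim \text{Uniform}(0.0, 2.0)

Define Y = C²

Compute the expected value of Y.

Using E[X²] = Var(X) + (E[X])²:
E[C] = 1
Var(C) = (2 - 0)^2/12 = 0.33333333
E[C²] = 0.33333333 + 1² = 0.33333333 + 1 = 1.3333333

1.3333333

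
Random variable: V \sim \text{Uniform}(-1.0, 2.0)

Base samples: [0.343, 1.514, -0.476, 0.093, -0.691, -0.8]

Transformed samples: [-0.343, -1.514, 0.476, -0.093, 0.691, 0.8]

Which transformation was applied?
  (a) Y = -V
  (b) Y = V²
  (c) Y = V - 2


Checking option (a) Y = -V:
  V = 0.343 -> Y = -0.343 ✓
  V = 1.514 -> Y = -1.514 ✓
  V = -0.476 -> Y = 0.476 ✓
All samples match this transformation.

(a) -V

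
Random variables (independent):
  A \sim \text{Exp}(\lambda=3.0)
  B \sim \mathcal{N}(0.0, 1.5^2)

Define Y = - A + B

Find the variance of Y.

For independent RVs: Var(aX + bY) = a²Var(X) + b²Var(Y)
Var(A) = 0.11111111
Var(B) = 2.25
Var(Y) = (-1)²*0.11111111 + 1²*2.25
= 1*0.11111111 + 1*2.25 = 2.3611111

2.3611111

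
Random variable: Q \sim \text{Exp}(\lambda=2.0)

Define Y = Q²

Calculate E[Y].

E[Q²] = Var(Q) + (E[Q])² = 0.25 + 0.25 = 0.5

0.5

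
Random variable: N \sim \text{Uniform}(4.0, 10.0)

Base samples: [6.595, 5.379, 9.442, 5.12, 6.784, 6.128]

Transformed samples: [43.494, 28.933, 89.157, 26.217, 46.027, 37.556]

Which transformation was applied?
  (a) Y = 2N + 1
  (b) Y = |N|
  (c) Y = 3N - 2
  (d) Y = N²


Checking option (d) Y = N²:
  N = 6.595 -> Y = 43.494 ✓
  N = 5.379 -> Y = 28.933 ✓
  N = 9.442 -> Y = 89.157 ✓
All samples match this transformation.

(d) N²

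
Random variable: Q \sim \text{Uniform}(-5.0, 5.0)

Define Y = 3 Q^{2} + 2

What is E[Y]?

E[Y] = 3*E[Q²] + 2
E[Q] = 0
E[Q²] = Var(Q) + (E[Q])² = 8.3333333 + 0 = 8.3333333
E[Y] = 3*8.3333333 + 2 = 27

27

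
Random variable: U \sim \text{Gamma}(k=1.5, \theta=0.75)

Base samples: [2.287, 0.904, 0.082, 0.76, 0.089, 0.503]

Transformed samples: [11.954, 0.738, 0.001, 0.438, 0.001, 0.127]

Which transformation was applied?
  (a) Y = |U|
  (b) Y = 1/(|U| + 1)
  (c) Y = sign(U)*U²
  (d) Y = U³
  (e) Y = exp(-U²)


Checking option (d) Y = U³:
  U = 2.287 -> Y = 11.954 ✓
  U = 0.904 -> Y = 0.738 ✓
  U = 0.082 -> Y = 0.001 ✓
All samples match this transformation.

(d) U³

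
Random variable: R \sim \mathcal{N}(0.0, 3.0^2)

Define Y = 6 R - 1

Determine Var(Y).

For Y = aR + b: Var(Y) = a² * Var(R)
Var(R) = 3.0^2 = 9
Var(Y) = 6² * 9 = 36 * 9 = 324

324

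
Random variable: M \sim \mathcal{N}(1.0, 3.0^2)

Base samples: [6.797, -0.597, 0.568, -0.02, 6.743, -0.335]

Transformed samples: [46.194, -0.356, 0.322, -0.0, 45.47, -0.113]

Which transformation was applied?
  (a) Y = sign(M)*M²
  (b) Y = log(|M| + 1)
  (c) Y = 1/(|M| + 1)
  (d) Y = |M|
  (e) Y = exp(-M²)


Checking option (a) Y = sign(M)*M²:
  M = 6.797 -> Y = 46.194 ✓
  M = -0.597 -> Y = -0.356 ✓
  M = 0.568 -> Y = 0.322 ✓
All samples match this transformation.

(a) sign(M)*M²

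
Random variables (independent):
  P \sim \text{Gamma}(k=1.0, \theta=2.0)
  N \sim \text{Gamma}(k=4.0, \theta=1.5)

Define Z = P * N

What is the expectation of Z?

For independent RVs: E[XY] = E[X]*E[Y]
E[P] = 2
E[N] = 6
E[Z] = 2 * 6 = 12

12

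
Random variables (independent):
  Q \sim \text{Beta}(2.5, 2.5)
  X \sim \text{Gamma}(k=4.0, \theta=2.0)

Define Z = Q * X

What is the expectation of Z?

For independent RVs: E[XY] = E[X]*E[Y]
E[Q] = 0.5
E[X] = 8
E[Z] = 0.5 * 8 = 4

4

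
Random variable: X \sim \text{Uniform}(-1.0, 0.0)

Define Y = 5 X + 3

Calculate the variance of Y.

For Y = aX + b: Var(Y) = a² * Var(X)
Var(X) = (0 + 1)^2/12 = 0.083333333
Var(Y) = 5² * 0.083333333 = 25 * 0.083333333 = 2.0833333

2.0833333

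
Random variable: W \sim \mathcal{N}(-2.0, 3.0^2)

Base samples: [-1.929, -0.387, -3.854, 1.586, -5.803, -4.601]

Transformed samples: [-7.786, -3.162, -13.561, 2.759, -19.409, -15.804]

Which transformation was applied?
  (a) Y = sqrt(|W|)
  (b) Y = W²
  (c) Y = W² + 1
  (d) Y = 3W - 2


Checking option (d) Y = 3W - 2:
  W = -1.929 -> Y = -7.786 ✓
  W = -0.387 -> Y = -3.162 ✓
  W = -3.854 -> Y = -13.561 ✓
All samples match this transformation.

(d) 3W - 2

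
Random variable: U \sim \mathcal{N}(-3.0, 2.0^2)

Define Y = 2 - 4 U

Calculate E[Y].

For Y = -4U + 2:
E[Y] = -4 * E[U] + 2
E[U] = -3.0 = -3
E[Y] = -4 * (-3) + 2 = 14

14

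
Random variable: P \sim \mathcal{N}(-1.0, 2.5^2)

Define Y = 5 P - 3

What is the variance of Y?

For Y = aP + b: Var(Y) = a² * Var(P)
Var(P) = 2.5^2 = 6.25
Var(Y) = 5² * 6.25 = 25 * 6.25 = 156.25

156.25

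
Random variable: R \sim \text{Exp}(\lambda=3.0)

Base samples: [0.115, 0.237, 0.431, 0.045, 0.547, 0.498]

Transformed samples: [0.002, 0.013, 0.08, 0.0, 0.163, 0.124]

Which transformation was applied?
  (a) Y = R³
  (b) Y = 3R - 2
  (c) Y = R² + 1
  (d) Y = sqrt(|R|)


Checking option (a) Y = R³:
  R = 0.115 -> Y = 0.002 ✓
  R = 0.237 -> Y = 0.013 ✓
  R = 0.431 -> Y = 0.08 ✓
All samples match this transformation.

(a) R³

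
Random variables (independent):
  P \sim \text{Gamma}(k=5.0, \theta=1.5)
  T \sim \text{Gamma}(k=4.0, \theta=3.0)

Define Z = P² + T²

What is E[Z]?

E[Z] = E[P²] + E[T²]
E[P²] = Var(P) + E[P]² = 11.25 + 56.25 = 67.5
E[T²] = Var(T) + E[T]² = 36 + 144 = 180
E[Z] = 67.5 + 180 = 247.5

247.5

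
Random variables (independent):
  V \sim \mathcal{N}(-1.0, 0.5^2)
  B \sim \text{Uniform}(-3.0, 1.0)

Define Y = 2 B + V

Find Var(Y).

For independent RVs: Var(aX + bY) = a²Var(X) + b²Var(Y)
Var(V) = 0.25
Var(B) = 1.3333333
Var(Y) = 1²*0.25 + 2²*1.3333333
= 1*0.25 + 4*1.3333333 = 5.5833333

5.5833333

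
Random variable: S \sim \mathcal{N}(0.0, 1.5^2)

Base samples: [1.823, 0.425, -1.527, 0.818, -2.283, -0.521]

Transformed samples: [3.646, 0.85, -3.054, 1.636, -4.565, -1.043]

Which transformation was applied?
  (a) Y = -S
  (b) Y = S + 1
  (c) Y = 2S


Checking option (c) Y = 2S:
  S = 1.823 -> Y = 3.646 ✓
  S = 0.425 -> Y = 0.85 ✓
  S = -1.527 -> Y = -3.054 ✓
All samples match this transformation.

(c) 2S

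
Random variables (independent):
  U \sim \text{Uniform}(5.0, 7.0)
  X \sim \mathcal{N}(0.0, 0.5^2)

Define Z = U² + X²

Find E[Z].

E[Z] = E[U²] + E[X²]
E[U²] = Var(U) + E[U]² = 0.33333333 + 36 = 36.333333
E[X²] = Var(X) + E[X]² = 0.25 + 0 = 0.25
E[Z] = 36.333333 + 0.25 = 36.583333

36.583333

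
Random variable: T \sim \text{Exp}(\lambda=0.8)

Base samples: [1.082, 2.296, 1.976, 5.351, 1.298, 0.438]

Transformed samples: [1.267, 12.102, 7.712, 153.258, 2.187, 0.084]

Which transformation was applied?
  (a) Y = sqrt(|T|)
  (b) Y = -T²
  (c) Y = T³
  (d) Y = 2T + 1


Checking option (c) Y = T³:
  T = 1.082 -> Y = 1.267 ✓
  T = 2.296 -> Y = 12.102 ✓
  T = 1.976 -> Y = 7.712 ✓
All samples match this transformation.

(c) T³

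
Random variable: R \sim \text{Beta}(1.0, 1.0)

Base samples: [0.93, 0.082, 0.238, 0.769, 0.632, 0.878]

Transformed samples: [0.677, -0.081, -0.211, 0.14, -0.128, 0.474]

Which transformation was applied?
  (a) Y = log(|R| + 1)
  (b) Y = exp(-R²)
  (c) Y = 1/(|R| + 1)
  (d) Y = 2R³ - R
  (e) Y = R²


Checking option (d) Y = 2R³ - R:
  R = 0.93 -> Y = 0.677 ✓
  R = 0.082 -> Y = -0.081 ✓
  R = 0.238 -> Y = -0.211 ✓
All samples match this transformation.

(d) 2R³ - R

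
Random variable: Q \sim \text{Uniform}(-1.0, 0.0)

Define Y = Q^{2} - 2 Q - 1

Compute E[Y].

E[Y] = 1*E[Q²] - 2*E[Q] - 1
E[Q] = -0.5
E[Q²] = Var(Q) + (E[Q])² = 0.083333333 + 0.25 = 0.33333333
E[Y] = 1*0.33333333 - 2*(-0.5) - 1 = 0.33333333

0.33333333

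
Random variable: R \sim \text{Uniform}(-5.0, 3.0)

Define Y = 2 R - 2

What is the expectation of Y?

For Y = 2R - 2:
E[Y] = 2 * E[R] - 2
E[R] = (-5 + 3)/2 = -1
E[Y] = 2 * (-1) - 2 = -4

-4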